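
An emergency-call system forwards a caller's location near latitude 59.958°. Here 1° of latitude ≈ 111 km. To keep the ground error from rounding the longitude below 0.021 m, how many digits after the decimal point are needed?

7 decimal places

At 59.958° one degree of longitude covers 111000 × cos 59.958° ≈ 111000 × 0.5006 ≈ 55570.5 m.
With N decimal places the half-ulp bound is 0.5·10⁻ᴺ°, or 0.5·10⁻ᴺ × 55570.5 m on the ground.
Need 0.5 × 55570.5 × 10⁻ᴺ ≤ 0.021 → 10⁻ᴺ ≤ 7.558e-07, so N ≥ 6.12.
At 6 places the error can reach 0.0278 m, but 7 places keeps it to 0.00278 m.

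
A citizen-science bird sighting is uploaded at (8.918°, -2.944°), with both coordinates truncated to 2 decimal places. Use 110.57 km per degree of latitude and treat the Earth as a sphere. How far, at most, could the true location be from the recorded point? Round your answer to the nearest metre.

Truncating at 2 decimal places can drop up to a full unit in the last place, so each coordinate may be off by as much as 0.01°.
N–S: 0.01° × 110570 m/° = 1105.7 m.
Longitude error → 0.01 × 110570 × cos 8.918° = 0.01 × 110570 × 0.9879 ≈ 1092.33 m.
The two errors are perpendicular, so the maximum displacement is √(1105.7² + 1092.33²) ≈ 1554.27 m.

1554 metres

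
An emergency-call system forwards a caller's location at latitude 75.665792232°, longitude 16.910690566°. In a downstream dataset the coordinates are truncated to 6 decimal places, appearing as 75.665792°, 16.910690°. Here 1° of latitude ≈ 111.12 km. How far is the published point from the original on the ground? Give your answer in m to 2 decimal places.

The latitude changed by +0.000000232° and the longitude by +0.000000566°.
North–south shift: 0.000000232 × 111120 = 0.0257798 m.
East–west at this latitude: 0.000000566° × 111120 × cos 75.6658° ≈ 0.000000566 × 27510.8 = 0.0155711 m.
Distance: √(0.0257798² + 0.0155711²) ≈ 0.0301174 m.

0.03 m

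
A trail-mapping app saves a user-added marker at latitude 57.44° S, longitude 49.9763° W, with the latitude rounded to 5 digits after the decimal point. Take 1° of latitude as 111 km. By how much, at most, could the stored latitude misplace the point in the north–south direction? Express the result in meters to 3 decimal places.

Rounding to 5 decimal places leaves the latitude within ±5e-06° of the true value.
Along the meridian that is 5e-06° × 111000 m/° = 0.555 m.

0.555 meters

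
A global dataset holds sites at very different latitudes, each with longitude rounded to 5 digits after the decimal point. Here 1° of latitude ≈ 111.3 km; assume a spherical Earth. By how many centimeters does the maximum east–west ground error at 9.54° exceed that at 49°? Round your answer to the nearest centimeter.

Rounding to 5 decimal places leaves the longitude within ±5e-06° of the true value.
At 9.54°: 5e-06° × 111300 × cos 9.54° = 5e-06 × 111300 × 0.9862 ≈ 0.5488 m.
At 49°: 5e-06° × 111300 × cos 49° = 5e-06 × 111300 × 0.6561 ≈ 0.3651 m.
So the lower-latitude error exceeds the higher by 0.5488 − 0.3651 = 0.18371 m.
That is 0.183707 m = 18.371 cm.

18 centimeters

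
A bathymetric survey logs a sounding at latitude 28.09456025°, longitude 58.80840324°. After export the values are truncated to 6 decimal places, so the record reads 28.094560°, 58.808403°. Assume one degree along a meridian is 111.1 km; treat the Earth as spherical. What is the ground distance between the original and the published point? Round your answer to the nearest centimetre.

Δlat = 28.09456025 − 28.094560 = +0.00000025°; Δlon = 58.80840324 − 58.808403 = +0.00000024°.
N–S: 0.00000025° × 111100 m/° = 0.027775 m.
E–W at 28.0946°: 0.00000024° × 111100 × cos 28.0946° = 0.00000024 × 111100 × 0.8822 ≈ 0.0235222 m.
Hypotenuse of the two orthogonal shifts: √(0.027775² + 0.0235222²) = 0.0363971 m.
That is 0.0363971 m = 3.6397 cm.

4 centimetres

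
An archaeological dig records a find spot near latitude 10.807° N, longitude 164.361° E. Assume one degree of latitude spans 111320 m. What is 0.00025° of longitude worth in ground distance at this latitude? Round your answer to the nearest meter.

27 meters

At 10.807° a degree of longitude is 111320 × cos 10.807° ≈ 109346 m, so 0.00025° corresponds to 27.3364 m.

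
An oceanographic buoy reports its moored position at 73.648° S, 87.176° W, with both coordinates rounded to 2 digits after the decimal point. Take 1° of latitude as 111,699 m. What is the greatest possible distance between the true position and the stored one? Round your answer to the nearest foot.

Rounding to 2 decimal places leaves each coordinate within ±0.005° of the true value.
North–south component: 0.005° × 111699 = 558.495 m.
E–W at 73.648°: 0.005° × 111699 × cos 73.648° = 0.005 × 111699 × 0.2815 ≈ 157.237 m.
Combining orthogonally: (558.495² + 157.237²)^½ ≈ 580.207 m.
Converting: 580.207 m × 3.2808 ft/m ≈ 1903.6 ft.

1904 feet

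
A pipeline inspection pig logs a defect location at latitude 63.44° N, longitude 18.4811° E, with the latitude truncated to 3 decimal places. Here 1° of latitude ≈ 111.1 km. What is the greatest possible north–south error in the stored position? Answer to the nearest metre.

Truncating at 3 decimal places can drop up to a full unit in the last place, so the latitude may be off by as much as 0.001°.
Along the meridian that is 0.001° × 111100 m/° = 111.1 m.

111 metres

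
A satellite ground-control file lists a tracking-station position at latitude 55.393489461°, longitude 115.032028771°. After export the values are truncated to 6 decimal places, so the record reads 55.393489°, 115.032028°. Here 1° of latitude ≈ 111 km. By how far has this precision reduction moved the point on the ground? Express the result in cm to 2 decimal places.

7.06 cm

Δlat = 55.393489461 − 55.393489 = +0.000000461°; Δlon = 115.032028771 − 115.032028 = +0.000000771°.
North–south shift: 0.000000461 × 111000 = 0.051171 m.
E–W at 55.3935°: 0.000000771° × 111000 × cos 55.3935° = 0.000000771 × 111000 × 0.5679 ≈ 0.0486046 m.
Hypotenuse of the two orthogonal shifts: √(0.051171² + 0.0486046²) = 0.0705754 m.
That is 0.0705754 m = 7.0575 cm.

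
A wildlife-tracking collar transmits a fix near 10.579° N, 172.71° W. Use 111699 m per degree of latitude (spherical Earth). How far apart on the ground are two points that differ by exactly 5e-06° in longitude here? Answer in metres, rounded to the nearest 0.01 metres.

0.55 metres

At 10.579° a degree of longitude is 111699 × cos 10.579° ≈ 109800 m, so 5e-06° corresponds to 0.549002 m.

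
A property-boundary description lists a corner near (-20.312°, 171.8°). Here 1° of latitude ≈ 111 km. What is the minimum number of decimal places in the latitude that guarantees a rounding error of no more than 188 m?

One degree of latitude covers 111000 m.
N decimal places → at most half a unit in the last place, 0.5 × 10⁻ᴺ° = 111000/2 × 10⁻ᴺ m.
Need 0.5 × 111000 × 10⁻ᴺ ≤ 188 → 10⁻ᴺ ≤ 3.387e-03, so N ≥ 2.47.
N = 2 would give 555 m (too coarse); N = 3 gives 55.5 m ≤ 188 m.

3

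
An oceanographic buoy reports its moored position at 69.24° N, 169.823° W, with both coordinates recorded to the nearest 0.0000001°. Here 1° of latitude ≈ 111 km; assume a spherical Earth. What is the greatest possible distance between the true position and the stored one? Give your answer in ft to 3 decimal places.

Rounding to 7 decimal places leaves each coordinate within ±5e-08° of the true value.
North–south component: 5e-08° × 111000 = 0.00555 m.
E–W at 69.24°: 5e-08° × 111000 × cos 69.24° = 5e-08 × 111000 × 0.3545 ≈ 0.00196722 m.
Combining orthogonally: (0.00555² + 0.00196722²)^½ ≈ 0.00588833 m.
Converting: 0.00588833 m × 3.2808 ft/m ≈ 0.019319 ft.

0.019 ft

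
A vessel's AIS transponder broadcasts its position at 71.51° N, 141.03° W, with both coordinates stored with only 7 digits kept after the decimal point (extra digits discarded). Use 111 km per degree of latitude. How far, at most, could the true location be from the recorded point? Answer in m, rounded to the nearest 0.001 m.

0.012 m

Truncating at 7 decimal places can drop up to a full unit in the last place, so each coordinate may be off by as much as 1e-07°.
North–south component: 1e-07° × 111000 = 0.0111 m.
East–west component at 71.51°: 1e-07° × 111000 × cos 71.51° ≈ 1e-07 × 35202.4 ≈ 0.00352024 m.
The two errors are perpendicular, so the maximum displacement is √(0.0111² + 0.00352024²) ≈ 0.0116448 m.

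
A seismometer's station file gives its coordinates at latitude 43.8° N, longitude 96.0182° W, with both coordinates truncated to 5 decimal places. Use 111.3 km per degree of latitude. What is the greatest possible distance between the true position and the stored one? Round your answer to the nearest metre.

Truncating at 5 decimal places can drop up to a full unit in the last place, so each coordinate may be off by as much as 1e-05°.
North–south component: 1e-05° × 111300 = 1.113 m.
E–W at 43.8°: 1e-05° × 111300 × cos 43.8° = 1e-05 × 111300 × 0.7218 ≈ 0.803319 m.
Combining orthogonally: (1.113² + 0.803319²)^½ ≈ 1.37262 m.

1 metres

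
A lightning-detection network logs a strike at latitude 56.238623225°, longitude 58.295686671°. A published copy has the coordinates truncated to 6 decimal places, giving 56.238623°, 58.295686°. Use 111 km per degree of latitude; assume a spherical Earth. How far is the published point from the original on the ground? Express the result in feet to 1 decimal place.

0.2 feet

Δlat = 56.238623225 − 56.238623 = +0.000000225°; Δlon = 58.295686671 − 58.295686 = +0.000000671°.
North–south shift: 0.000000225 × 111000 = 0.024975 m.
East–west at this latitude: 0.000000671° × 111000 × cos 56.2386° ≈ 0.000000671 × 61686.6 = 0.0413917 m.
Combined displacement = (0.024975² + 0.0413917²)^½ ≈ 0.0483428 m.
Converting: 0.0483428 m × 3.2808 ft/m ≈ 0.1586 ft.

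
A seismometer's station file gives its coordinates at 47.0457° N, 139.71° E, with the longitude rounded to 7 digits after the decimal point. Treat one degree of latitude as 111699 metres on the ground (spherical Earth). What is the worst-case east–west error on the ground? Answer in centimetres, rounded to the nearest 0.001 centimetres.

0.381 centimetres

Rounding to 7 decimal places leaves the longitude within ±5e-08° of the true value.
Parallels shrink by cos φ, so at 47.0457° a degree of longitude is 111699 × 0.6814 ≈ 76113.4 m.
So at most 5e-08° × 76113.4 ≈ 0.00380567 m east–west.
That is 0.00380567 m = 0.38057 cm.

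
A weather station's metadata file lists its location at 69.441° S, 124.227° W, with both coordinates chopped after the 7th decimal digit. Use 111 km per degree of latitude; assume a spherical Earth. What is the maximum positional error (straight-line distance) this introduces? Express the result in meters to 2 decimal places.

0.01 meters

Truncating at 7 decimal places can drop up to a full unit in the last place, so each coordinate may be off by as much as 1e-07°.
N–S: 1e-07° × 111000 m/° = 0.0111 m.
East–west component at 69.441°: 1e-07° × 111000 × cos 69.441° ≈ 1e-07 × 38980.1 ≈ 0.00389801 m.
Worst case both components are at the extreme and orthogonal: √(0.0111² + 0.00389801²) ≈ 0.0117645 m.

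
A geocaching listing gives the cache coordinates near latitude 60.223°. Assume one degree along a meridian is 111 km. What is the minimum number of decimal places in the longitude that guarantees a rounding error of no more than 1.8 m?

At 60.223° one degree of longitude covers 111000 × cos 60.223° ≈ 111000 × 0.4966 ≈ 55125.4 m.
N decimal places → at most half a unit in the last place, 0.5 × 10⁻ᴺ° = 55125.4/2 × 10⁻ᴺ m.
Setting 27562.7 × 10⁻ᴺ ≤ 1.8 gives 10ᴺ ≥ 1.531e+04, i.e. N ≥ 4.19.
N = 4 would give 2.76 m (too coarse); N = 5 gives 0.276 m ≤ 1.8 m.

5 decimal places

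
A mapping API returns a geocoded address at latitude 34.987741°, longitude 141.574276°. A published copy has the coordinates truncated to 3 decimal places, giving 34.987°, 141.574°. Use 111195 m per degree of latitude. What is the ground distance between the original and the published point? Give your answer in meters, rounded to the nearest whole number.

The latitude changed by +0.000741° and the longitude by +0.000276°.
N–S: 0.000741° × 111195 m/° = 82.3955 m.
East–west at this latitude: 0.000276° × 111195 × cos 34.987° ≈ 0.000276 × 91100.1 = 25.1436 m.
Combined displacement = (82.3955² + 25.1436²)^½ ≈ 86.1465 m.

86 meters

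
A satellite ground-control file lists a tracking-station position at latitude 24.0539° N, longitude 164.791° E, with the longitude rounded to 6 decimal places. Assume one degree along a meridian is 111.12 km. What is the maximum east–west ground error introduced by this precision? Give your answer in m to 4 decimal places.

0.0507 m

Rounding to 6 decimal places leaves the longitude within ±5e-07° of the true value.
Parallels shrink by cos φ, so at 24.0539° a degree of longitude is 111120 × 0.9132 ≈ 101471 m.
East–west error: 5e-07° × 101471 m/° ≈ 0.0507353 m.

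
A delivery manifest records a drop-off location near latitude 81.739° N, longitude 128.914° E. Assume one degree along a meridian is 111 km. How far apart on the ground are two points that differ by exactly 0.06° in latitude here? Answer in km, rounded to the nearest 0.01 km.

6.66 km

Along a meridian 0.06° is 0.06 × 111000 = 6660 m.
That is 6660 m = 6.66 km.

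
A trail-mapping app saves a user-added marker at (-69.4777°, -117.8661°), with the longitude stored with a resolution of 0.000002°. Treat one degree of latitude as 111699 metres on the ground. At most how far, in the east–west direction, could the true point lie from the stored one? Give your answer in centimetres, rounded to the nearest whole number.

With a 0.000002° grid the true value lies within half a step, ±0.000002°/2 = ±1e-06°, of the stored one.
Parallels shrink by cos φ, so at 69.4777° a degree of longitude is 111699 × 0.3506 ≈ 39158.5 m.
East–west error: 1e-06° × 39158.5 m/° ≈ 0.0391585 m.
That is 0.0391585 m = 3.9159 cm.

4 centimetres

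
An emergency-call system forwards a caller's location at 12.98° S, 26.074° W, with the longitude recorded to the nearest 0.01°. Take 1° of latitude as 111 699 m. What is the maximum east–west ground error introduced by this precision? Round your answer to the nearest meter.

544 meters

Rounding to 2 decimal places leaves the longitude within ±0.005° of the true value.
One degree of longitude at 12.98° is 111699 × cos 12.98° ≈ 111699 × 0.9744 = 108845 m.
East–west error: 0.005° × 108845 m/° ≈ 544.225 m.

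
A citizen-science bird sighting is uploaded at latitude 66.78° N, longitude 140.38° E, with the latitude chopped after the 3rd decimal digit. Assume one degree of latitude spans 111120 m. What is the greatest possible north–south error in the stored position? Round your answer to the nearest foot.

Truncating at 3 decimal places can drop up to a full unit in the last place, so the latitude may be off by as much as 0.001°.
So the N–S error is at most 0.001 × 111120 = 111.12 m.
In feet: 111.12 m ÷ 0.3048 ≈ 364.57 ft.

365 feet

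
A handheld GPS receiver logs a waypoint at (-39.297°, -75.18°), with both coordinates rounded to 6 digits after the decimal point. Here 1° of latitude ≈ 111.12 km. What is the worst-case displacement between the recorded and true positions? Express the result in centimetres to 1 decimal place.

Rounding to 6 decimal places leaves each coordinate within ±5e-07° of the true value.
N–S: 5e-07° × 111120 m/° = 0.05556 m.
East–west component at 39.297°: 5e-07° × 111120 × cos 39.297° ≈ 5e-07 × 85992.8 ≈ 0.0429964 m.
The two errors are perpendicular, so the maximum displacement is √(0.05556² + 0.0429964²) ≈ 0.0702539 m.
That is 0.0702539 m = 7.0254 cm.

7.0 centimetres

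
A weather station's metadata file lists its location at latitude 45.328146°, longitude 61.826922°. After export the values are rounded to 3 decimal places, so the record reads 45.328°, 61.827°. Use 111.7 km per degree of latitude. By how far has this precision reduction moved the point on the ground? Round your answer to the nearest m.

17 m

Δlat = 45.328146 − 45.328 = +0.000146°; Δlon = 61.826922 − 61.827 = -0.000078°.
N–S: 0.000146° × 111700 m/° = 16.3082 m.
E–W at 45.328°: -0.000078° × 111700 × cos 45.328° = -0.000078 × 111700 × 0.7030 ≈ -6.12537 m.
Hypotenuse of the two orthogonal shifts: √(16.3082² + 6.12537²) = 17.4206 m.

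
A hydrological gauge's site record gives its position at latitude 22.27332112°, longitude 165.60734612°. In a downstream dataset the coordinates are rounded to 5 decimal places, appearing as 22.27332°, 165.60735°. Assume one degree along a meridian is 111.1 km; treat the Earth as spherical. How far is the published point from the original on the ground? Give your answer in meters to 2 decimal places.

Δlat = 22.27332112 − 22.27332 = +0.00000112°; Δlon = 165.60734612 − 165.60735 = -0.00000388°.
North–south shift: 0.00000112 × 111100 = 0.124432 m.
E–W at 22.2733°: -0.00000388° × 111100 × cos 22.2733° = -0.00000388 × 111100 × 0.9254 ≈ -0.398904 m.
Distance: √(0.124432² + 0.398904²) ≈ 0.417861 m.

0.42 meters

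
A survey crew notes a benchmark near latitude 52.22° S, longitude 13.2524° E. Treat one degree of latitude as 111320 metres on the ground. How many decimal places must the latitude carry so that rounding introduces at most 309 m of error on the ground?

3 decimal places

One degree of latitude covers 111320 m.
N decimal places → at most half a unit in the last place, 0.5 × 10⁻ᴺ° = 111320/2 × 10⁻ᴺ m.
Setting 55660 × 10⁻ᴺ ≤ 309 gives 10ᴺ ≥ 180.1, i.e. N ≥ 2.26.
So 3 decimal places suffice (55.7 m); 2 would allow up to 557 m.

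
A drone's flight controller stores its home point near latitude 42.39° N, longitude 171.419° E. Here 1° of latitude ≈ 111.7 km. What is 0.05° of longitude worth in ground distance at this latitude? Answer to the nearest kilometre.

4 kilometres

At 42.39° a degree of longitude is 111700 × cos 42.39° ≈ 82498.6 m, so 0.05° corresponds to 4124.93 m.
That is 4124.93 m = 4.1249 km.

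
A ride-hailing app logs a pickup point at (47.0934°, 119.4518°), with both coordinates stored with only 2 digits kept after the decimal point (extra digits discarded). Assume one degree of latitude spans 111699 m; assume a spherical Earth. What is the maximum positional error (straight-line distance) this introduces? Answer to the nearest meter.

Truncating at 2 decimal places can drop up to a full unit in the last place, so each coordinate may be off by as much as 0.01°.
N–S: 0.01° × 111699 m/° = 1116.99 m.
E–W at 47.0934°: 0.01° × 111699 × cos 47.0934° = 0.01 × 111699 × 0.6808 ≈ 760.453 m.
The two errors are perpendicular, so the maximum displacement is √(1116.99² + 760.453²) ≈ 1351.28 m.

1351 meters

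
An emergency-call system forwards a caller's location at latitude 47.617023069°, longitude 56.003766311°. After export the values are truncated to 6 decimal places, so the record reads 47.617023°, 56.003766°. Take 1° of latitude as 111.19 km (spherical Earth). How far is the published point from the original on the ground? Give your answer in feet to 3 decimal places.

Δlat = 47.617023069 − 47.617023 = +0.000000069°; Δlon = 56.003766311 − 56.003766 = +0.000000311°.
N–S: 0.000000069° × 111190 m/° = 0.00767211 m.
East–west at this latitude: 0.000000311° × 111190 × cos 47.617° ≈ 0.000000311 × 74951.3 = 0.0233098 m.
Combined displacement = (0.00767211² + 0.0233098²)^½ ≈ 0.02454 m.
Converting: 0.02454 m × 3.2808 ft/m ≈ 0.080512 ft.

0.081 feet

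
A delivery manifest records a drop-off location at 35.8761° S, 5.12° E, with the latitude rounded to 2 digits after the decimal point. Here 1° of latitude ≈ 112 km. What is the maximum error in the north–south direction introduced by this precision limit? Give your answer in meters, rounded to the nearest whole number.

Rounding to 2 decimal places leaves the latitude within ±0.005° of the true value.
Along the meridian that is 0.005° × 112000 m/° = 560 m.

560 meters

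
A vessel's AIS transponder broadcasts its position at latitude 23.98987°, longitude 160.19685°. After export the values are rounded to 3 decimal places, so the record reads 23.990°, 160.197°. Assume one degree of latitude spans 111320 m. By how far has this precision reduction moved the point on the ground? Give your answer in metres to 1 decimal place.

21.0 metres

The latitude changed by -0.00013° and the longitude by -0.00015°.
North–south shift: -0.00013 × 111320 = -14.4716 m.
East–west at this latitude: -0.00015° × 111320 × cos 23.99° ≈ -0.00015 × 101704 = -15.2556 m.
Distance: √(14.4716² + 15.2556²) ≈ 21.0276 m.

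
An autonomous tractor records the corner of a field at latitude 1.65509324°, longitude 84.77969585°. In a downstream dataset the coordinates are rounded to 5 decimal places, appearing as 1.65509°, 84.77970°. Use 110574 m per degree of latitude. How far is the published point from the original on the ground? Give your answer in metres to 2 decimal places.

The latitude changed by +0.00000324° and the longitude by -0.00000415°.
North–south shift: 0.00000324 × 110574 = 0.35826 m.
E–W at 1.65509°: -0.00000415° × 110574 × cos 1.65509° = -0.00000415 × 110574 × 0.9996 ≈ -0.458691 m.
Hypotenuse of the two orthogonal shifts: √(0.35826² + 0.458691²) = 0.58202 m.

0.58 metres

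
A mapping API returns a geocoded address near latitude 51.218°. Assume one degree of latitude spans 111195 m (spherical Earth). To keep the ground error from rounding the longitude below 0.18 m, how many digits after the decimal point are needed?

6 decimal places

At 51.218° one degree of longitude covers 111195 × cos 51.218° ≈ 111195 × 0.6264 ≈ 69648 m.
Rounding to N decimal places gives at most 0.5 × 10⁻ᴺ degrees of error, i.e. 0.5 × 10⁻ᴺ × 69648 m.
Setting 34824 × 10⁻ᴺ ≤ 0.18 gives 10ᴺ ≥ 1.935e+05, i.e. N ≥ 5.29.
N = 5 would give 0.348 m (too coarse); N = 6 gives 0.0348 m ≤ 0.18 m.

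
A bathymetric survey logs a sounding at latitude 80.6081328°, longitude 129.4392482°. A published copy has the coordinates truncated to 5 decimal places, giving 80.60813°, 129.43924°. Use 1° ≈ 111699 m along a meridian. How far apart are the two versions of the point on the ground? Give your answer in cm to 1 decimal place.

The latitude changed by +0.0000028° and the longitude by +0.0000082°.
N–S: 0.0000028° × 111699 m/° = 0.312757 m.
E–W at 80.6081°: 0.0000082° × 111699 × cos 80.6081° = 0.0000082 × 111699 × 0.1632 ≈ 0.149467 m.
Combined displacement = (0.312757² + 0.149467²)^½ ≈ 0.346637 m.
That is 0.346637 m = 34.664 cm.

34.7 cm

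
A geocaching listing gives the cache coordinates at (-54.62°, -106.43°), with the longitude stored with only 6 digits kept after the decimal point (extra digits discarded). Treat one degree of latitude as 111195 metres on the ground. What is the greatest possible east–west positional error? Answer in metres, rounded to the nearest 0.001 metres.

0.064 metres

Truncating at 6 decimal places can drop up to a full unit in the last place, so the longitude may be off by as much as 1e-06°.
At latitude 54.62° a degree of longitude spans 111195 m × cos 54.62° = 111195 × 0.5790 ≈ 64381.5 m.
East–west error: 1e-06° × 64381.5 m/° ≈ 0.0643815 m.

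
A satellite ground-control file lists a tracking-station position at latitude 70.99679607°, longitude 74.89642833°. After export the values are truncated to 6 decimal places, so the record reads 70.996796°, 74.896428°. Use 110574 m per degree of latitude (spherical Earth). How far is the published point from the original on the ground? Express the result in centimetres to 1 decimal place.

The latitude changed by +0.00000007° and the longitude by +0.00000033°.
North–south shift: 0.00000007 × 110574 = 0.00774018 m.
E–W at 70.9968°: 0.00000033° × 110574 × cos 70.9968° = 0.00000033 × 110574 × 0.3256 ≈ 0.0118817 m.
Hypotenuse of the two orthogonal shifts: √(0.00774018² + 0.0118817²) = 0.0141805 m.
That is 0.0141805 m = 1.418 cm.

1.4 centimetres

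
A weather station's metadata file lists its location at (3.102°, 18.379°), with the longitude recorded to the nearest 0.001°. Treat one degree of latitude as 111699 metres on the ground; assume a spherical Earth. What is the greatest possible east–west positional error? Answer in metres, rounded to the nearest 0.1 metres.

Rounding to 3 decimal places leaves the longitude within ±0.0005° of the true value.
At latitude 3.102° a degree of longitude spans 111699 m × cos 3.102° = 111699 × 0.9985 ≈ 111535 m.
East–west error: 0.0005° × 111535 m/° ≈ 55.7677 m.

55.8 metres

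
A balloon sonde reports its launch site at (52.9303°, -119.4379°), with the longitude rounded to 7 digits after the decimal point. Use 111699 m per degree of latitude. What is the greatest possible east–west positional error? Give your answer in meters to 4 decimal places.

0.0034 meters

Rounding to 7 decimal places leaves the longitude within ±5e-08° of the true value.
Parallels shrink by cos φ, so at 52.9303° a degree of longitude is 111699 × 0.6028 ≈ 67330.6 m.
Maximum E–W displacement: 5e-08 × 67330.6 = 0.00336653 m.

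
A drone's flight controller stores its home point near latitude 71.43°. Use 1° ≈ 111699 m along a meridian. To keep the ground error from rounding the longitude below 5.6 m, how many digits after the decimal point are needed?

4 decimal places

At 71.43° one degree of longitude covers 111699 × cos 71.43° ≈ 111699 × 0.3185 ≈ 35572 m.
N decimal places → at most half a unit in the last place, 0.5 × 10⁻ᴺ° = 35572/2 × 10⁻ᴺ m.
Setting 17786 × 10⁻ᴺ ≤ 5.6 gives 10ᴺ ≥ 3176, i.e. N ≥ 3.50.
So 4 decimal places suffice (1.78 m); 3 would allow up to 17.8 m.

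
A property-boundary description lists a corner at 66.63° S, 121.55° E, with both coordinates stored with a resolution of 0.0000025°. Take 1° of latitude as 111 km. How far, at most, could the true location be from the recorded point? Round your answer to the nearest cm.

With a 0.0000025° grid the true value lies within half a step, ±0.0000025°/2 = ±1.25e-06°, of the stored one.
Latitude error → 1.25e-06 × 111000 = 0.13875 m along the meridian.
E–W at 66.63°: 1.25e-06° × 111000 × cos 66.63° = 1.25e-06 × 111000 × 0.3967 ≈ 0.0550376 m.
The two errors are perpendicular, so the maximum displacement is √(0.13875² + 0.0550376²) ≈ 0.149267 m.
That is 0.149267 m = 14.927 cm.

15 cm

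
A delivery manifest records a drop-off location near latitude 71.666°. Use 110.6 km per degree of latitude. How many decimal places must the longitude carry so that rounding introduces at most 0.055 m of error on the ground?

At 71.666° one degree of longitude covers 110600 × cos 71.666° ≈ 110600 × 0.3146 ≈ 34789.9 m.
N decimal places → at most half a unit in the last place, 0.5 × 10⁻ᴺ° = 34789.9/2 × 10⁻ᴺ m.
Need 0.5 × 34789.9 × 10⁻ᴺ ≤ 0.055 → 10⁻ᴺ ≤ 3.162e-06, so N ≥ 5.50.
N = 5 would give 0.174 m (too coarse); N = 6 gives 0.0174 m ≤ 0.055 m.

6 decimal places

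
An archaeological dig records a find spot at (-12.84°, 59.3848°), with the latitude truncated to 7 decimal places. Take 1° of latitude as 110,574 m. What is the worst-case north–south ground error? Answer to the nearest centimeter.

1 centimeters

Truncating at 7 decimal places can drop up to a full unit in the last place, so the latitude may be off by as much as 1e-07°.
Along the meridian that is 1e-07° × 110574 m/° = 0.0110574 m.
That is 0.0110574 m = 1.1057 cm.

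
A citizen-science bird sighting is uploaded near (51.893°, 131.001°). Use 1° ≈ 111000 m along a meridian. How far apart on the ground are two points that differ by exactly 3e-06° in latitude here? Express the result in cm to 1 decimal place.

33.3 cm

Along a meridian 3e-06° is 3e-06 × 111000 = 0.333 m.
That is 0.333 m = 33.3 cm.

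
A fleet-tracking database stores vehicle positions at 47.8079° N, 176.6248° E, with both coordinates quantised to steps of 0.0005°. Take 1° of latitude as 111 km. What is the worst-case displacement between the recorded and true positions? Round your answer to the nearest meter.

With a 0.0005° grid the true value lies within half a step, ±0.0005°/2 = ±0.00025°, of the stored one.
N–S: 0.00025° × 111000 m/° = 27.75 m.
Longitude error → 0.00025 × 111000 × cos 47.8079° = 0.00025 × 111000 × 0.6716 ≈ 18.6374 m.
The two errors are perpendicular, so the maximum displacement is √(27.75² + 18.6374²) ≈ 33.4278 m.

33 meters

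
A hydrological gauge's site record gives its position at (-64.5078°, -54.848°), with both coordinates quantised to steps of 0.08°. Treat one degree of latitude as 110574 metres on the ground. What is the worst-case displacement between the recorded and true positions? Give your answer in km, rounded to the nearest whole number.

With a 0.08° grid the true value lies within half a step, ±0.08°/2 = ±0.04°, of the stored one.
North–south component: 0.04° × 110574 = 4422.96 m.
Longitude error → 0.04 × 110574 × cos 64.5078° = 0.04 × 110574 × 0.4304 ≈ 1903.59 m.
Worst case both components are at the extreme and orthogonal: √(4422.96² + 1903.59²) ≈ 4815.21 m.
That is 4815.21 m = 4.8152 km.

5 km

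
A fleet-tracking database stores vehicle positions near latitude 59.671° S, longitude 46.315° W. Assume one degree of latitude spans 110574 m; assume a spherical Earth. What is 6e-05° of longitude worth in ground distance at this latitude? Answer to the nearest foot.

One degree of longitude here spans 110574 × cos 59.671° = 110574 × 0.5050 ≈ 55836 m; 6e-05° of that is 3.35016 m.
In feet: 3.35016 m ÷ 0.3048 ≈ 10.991 ft.

11 feet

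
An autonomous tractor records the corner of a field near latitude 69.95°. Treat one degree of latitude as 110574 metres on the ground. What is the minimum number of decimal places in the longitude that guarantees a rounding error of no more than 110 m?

3

At 69.95° one degree of longitude covers 110574 × cos 69.95° ≈ 110574 × 0.3428 ≈ 37909.2 m.
N decimal places → at most half a unit in the last place, 0.5 × 10⁻ᴺ° = 37909.2/2 × 10⁻ᴺ m.
Need 0.5 × 37909.2 × 10⁻ᴺ ≤ 110 → 10⁻ᴺ ≤ 5.803e-03, so N ≥ 2.24.
N = 2 would give 190 m (too coarse); N = 3 gives 19 m ≤ 110 m.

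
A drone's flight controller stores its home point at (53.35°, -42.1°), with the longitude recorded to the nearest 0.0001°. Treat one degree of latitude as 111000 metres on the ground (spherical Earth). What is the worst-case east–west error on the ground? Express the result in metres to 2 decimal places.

3.31 metres

Rounding to 4 decimal places leaves the longitude within ±5e-05° of the true value.
At latitude 53.35° a degree of longitude spans 111000 m × cos 53.35° = 111000 × 0.5969 ≈ 66258.7 m.
So at most 5e-05° × 66258.7 ≈ 3.31294 m east–west.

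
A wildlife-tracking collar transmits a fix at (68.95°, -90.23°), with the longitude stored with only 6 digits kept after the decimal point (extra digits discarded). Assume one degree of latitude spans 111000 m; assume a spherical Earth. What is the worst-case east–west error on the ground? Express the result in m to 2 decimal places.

0.04 m

Truncating at 6 decimal places can drop up to a full unit in the last place, so the longitude may be off by as much as 1e-06°.
At latitude 68.95° a degree of longitude spans 111000 m × cos 68.95° = 111000 × 0.3592 ≈ 39869.3 m.
So at most 1e-06° × 39869.3 ≈ 0.0398693 m east–west.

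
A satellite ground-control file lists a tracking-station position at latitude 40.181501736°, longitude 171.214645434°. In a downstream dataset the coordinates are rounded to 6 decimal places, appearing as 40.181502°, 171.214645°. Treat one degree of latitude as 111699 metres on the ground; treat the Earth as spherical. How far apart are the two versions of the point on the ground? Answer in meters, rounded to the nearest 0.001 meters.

0.047 meters

The latitude changed by -0.000000264° and the longitude by +0.000000434°.
North–south shift: -0.000000264 × 111699 = -0.0294885 m.
East–west at this latitude: 0.000000434° × 111699 × cos 40.1815° ≈ 0.000000434 × 85338.5 = 0.0370369 m.
Distance: √(0.0294885² + 0.0370369²) ≈ 0.0473424 m.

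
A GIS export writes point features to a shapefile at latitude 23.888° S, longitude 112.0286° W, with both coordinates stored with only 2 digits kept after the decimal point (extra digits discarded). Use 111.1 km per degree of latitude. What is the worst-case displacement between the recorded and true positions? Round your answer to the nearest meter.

Truncating at 2 decimal places can drop up to a full unit in the last place, so each coordinate may be off by as much as 0.01°.
North–south component: 0.01° × 111100 = 1111 m.
E–W at 23.888°: 0.01° × 111100 × cos 23.888° = 0.01 × 111100 × 0.9143 ≈ 1015.83 m.
Combining orthogonally: (1111² + 1015.83²)^½ ≈ 1505.4 m.

1505 meters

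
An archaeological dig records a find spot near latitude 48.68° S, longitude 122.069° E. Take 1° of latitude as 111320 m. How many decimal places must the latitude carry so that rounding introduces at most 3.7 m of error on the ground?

One degree of latitude covers 111320 m.
N decimal places → at most half a unit in the last place, 0.5 × 10⁻ᴺ° = 111320/2 × 10⁻ᴺ m.
Setting 55660 × 10⁻ᴺ ≤ 3.7 gives 10ᴺ ≥ 1.504e+04, i.e. N ≥ 4.18.
So 5 decimal places suffice (0.557 m); 4 would allow up to 5.57 m.

5 decimal places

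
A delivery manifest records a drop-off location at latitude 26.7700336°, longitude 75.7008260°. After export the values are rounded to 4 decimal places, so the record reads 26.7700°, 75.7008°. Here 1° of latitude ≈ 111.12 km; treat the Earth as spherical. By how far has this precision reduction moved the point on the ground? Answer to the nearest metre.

Δlat = 26.7700336 − 26.7700 = +0.0000336°; Δlon = 75.7008260 − 75.7008 = +0.0000260°.
North–south shift: 0.0000336 × 111120 = 3.73363 m.
E–W at 26.77°: 0.0000260° × 111120 × cos 26.77° = 0.0000260 × 111120 × 0.8928 ≈ 2.57947 m.
Distance: √(3.73363² + 2.57947²) ≈ 4.53802 m.

5 metres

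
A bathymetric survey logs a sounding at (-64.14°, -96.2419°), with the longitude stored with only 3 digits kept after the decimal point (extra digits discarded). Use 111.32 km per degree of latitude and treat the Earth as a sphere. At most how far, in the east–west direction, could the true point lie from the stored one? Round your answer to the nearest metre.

49 metres

Truncating at 3 decimal places can drop up to a full unit in the last place, so the longitude may be off by as much as 0.001°.
Parallels shrink by cos φ, so at 64.14° a degree of longitude is 111320 × 0.4362 ≈ 48554.9 m.
Maximum E–W displacement: 0.001 × 48554.9 = 48.5549 m.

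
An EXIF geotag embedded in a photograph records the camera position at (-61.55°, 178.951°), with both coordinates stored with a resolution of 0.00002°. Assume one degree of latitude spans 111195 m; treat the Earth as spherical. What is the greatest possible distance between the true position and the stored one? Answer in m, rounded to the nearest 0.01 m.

1.23 m

With a 0.00002° grid the true value lies within half a step, ±0.00002°/2 = ±1e-05°, of the stored one.
N–S: 1e-05° × 111195 m/° = 1.11195 m.
East–west component at 61.55°: 1e-05° × 111195 × cos 61.55° ≈ 1e-05 × 52972.4 ≈ 0.529724 m.
Worst case both components are at the extreme and orthogonal: √(1.11195² + 0.529724²) ≈ 1.23168 m.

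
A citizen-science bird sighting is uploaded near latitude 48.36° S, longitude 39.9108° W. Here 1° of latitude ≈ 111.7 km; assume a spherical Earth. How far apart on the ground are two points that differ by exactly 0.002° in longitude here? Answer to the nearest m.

148 m

0.002° of longitude at 48.36° is 0.002 × 111700 × cos 48.36° ≈ 0.002 × 74218.9 = 148.438 m.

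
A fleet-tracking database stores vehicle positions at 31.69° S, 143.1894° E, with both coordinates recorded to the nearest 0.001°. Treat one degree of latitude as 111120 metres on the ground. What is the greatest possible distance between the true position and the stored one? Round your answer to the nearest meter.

73 meters

Rounding to 3 decimal places leaves each coordinate within ±0.0005° of the true value.
Latitude error → 0.0005 × 111120 = 55.56 m along the meridian.
Longitude error → 0.0005 × 111120 × cos 31.69° = 0.0005 × 111120 × 0.8509 ≈ 47.2762 m.
Combining orthogonally: (55.56² + 47.2762²)^½ ≈ 72.9517 m.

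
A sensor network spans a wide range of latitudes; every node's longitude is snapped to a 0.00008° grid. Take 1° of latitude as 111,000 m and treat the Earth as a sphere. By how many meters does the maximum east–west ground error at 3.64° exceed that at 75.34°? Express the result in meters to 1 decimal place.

3.3 meters

With a 0.00008° grid the true value lies within half a step, ±0.00008°/2 = ±4e-05°, of the stored one.
Error at 3.64° = 4e-05° × 111000 × cos 3.64° ≈ 4.44 × 0.9980 = 4.431 m.
At 75.34°: 4e-05° × 111000 × cos 75.34° = 4e-05 × 111000 × 0.2531 ≈ 1.1237 m.
So the lower-latitude error exceeds the higher by 4.431 − 1.1237 = 3.3074 m.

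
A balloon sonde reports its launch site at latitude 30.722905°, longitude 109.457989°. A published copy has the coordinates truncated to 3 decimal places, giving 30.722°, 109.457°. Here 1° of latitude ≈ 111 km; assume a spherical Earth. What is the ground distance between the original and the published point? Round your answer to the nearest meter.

138 meters

Δlat = 30.722905 − 30.722 = +0.000905°; Δlon = 109.457989 − 109.457 = +0.000989°.
N–S: 0.000905° × 111000 m/° = 100.455 m.
East–west at this latitude: 0.000989° × 111000 × cos 30.722° ≈ 0.000989 × 95421.8 = 94.3722 m.
Combined displacement = (100.455² + 94.3722²)^½ ≈ 137.831 m.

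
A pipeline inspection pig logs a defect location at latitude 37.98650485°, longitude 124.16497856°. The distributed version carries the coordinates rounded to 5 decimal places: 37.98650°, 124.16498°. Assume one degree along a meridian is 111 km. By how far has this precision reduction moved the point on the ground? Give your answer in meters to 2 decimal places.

The latitude changed by +0.00000485° and the longitude by -0.00000144°.
North–south shift: 0.00000485 × 111000 = 0.53835 m.
E–W at 37.9865°: -0.00000144° × 111000 × cos 37.9865° = -0.00000144 × 111000 × 0.7882 ≈ -0.125979 m.
Combined displacement = (0.53835² + 0.125979²)^½ ≈ 0.552894 m.

0.55 meters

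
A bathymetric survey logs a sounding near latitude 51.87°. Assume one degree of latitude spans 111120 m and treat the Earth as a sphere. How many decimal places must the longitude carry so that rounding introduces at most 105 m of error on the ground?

At 51.87° one degree of longitude covers 111120 × cos 51.87° ≈ 111120 × 0.6174 ≈ 68610.8 m.
Rounding to N decimal places gives at most 0.5 × 10⁻ᴺ degrees of error, i.e. 0.5 × 10⁻ᴺ × 68610.8 m.
Setting 34305.4 × 10⁻ᴺ ≤ 105 gives 10ᴺ ≥ 326.7, i.e. N ≥ 2.51.
N = 2 would give 343 m (too coarse); N = 3 gives 34.3 m ≤ 105 m.

3 decimal places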